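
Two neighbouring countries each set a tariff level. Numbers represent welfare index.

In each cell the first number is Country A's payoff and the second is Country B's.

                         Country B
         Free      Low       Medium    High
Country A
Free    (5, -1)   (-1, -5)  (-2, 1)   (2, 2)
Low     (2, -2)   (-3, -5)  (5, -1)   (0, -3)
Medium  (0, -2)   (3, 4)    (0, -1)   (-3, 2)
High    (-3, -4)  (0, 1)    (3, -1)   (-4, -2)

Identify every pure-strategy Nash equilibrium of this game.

(Free, Free): Country B can switch to Medium (-1 → 1). Not NE.
(Free, Low): Country A can switch to Medium (-1 → 3). Not NE.
(Free, Medium): Country A can switch to Low (-2 → 5). Not NE.
(Free, High): Country A gets 2, best alternative 0; Country B gets 2, best alternative 1. No profitable deviation — NE.
(Low, Free): Country A can switch to Free (2 → 5). Not NE.
(Low, Low): Country A can switch to Free (-3 → -1). Not NE.
(Low, Medium): Country A gets 5, best alternative 3; Country B gets -1, best alternative -2. No profitable deviation — NE.
(Low, High): Country A can switch to Free (0 → 2). Not NE.
(Medium, Free): Country A can switch to Free (0 → 5). Not NE.
(Medium, Low): Country A gets 3, best alternative 0; Country B gets 4, best alternative 2. No profitable deviation — NE.
(Medium, Medium): Country A can switch to Low (0 → 5). Not NE.
(The remaining 5 profiles each have a profitable deviation by the same check.)

Pure-strategy Nash equilibria: (Free, High) and (Low, Medium) and (Medium, Low)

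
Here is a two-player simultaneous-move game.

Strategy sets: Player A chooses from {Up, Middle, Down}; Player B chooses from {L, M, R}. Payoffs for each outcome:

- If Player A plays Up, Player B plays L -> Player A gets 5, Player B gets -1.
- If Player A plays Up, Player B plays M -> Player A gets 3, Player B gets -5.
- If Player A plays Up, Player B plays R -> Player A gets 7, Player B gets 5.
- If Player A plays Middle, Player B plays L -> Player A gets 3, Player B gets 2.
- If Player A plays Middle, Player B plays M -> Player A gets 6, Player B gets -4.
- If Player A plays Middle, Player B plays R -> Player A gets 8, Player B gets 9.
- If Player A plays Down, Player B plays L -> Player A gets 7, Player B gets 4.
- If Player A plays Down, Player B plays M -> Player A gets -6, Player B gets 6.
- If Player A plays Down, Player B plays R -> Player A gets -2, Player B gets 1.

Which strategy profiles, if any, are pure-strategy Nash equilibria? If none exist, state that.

Player A against L: payoffs 5, 3, 7 → best response Down.
Player A against M: payoffs 3, 6, -6 → best response Middle.
Player A against R: payoffs 7, 8, -2 → best response Middle.
Player B against Up: payoffs -1, -5, 5 → best response R.
Player B against Middle: payoffs 2, -4, 9 → best response R.
Player B against Down: payoffs 4, 6, 1 → best response M.
Mutual best responses: (Middle, R).

The unique pure-strategy Nash equilibrium is (Middle, R).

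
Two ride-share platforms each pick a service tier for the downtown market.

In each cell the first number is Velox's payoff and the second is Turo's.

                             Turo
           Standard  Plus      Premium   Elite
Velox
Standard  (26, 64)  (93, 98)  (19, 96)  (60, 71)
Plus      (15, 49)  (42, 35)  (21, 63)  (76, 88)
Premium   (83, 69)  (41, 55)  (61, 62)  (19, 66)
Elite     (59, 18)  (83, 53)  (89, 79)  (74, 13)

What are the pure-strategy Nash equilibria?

Mark each player's best response to every combination of opponents' strategies; a profile where every player is best-responding is a pure Nash equilibrium.
Velox against Standard: payoffs 26, 15, 83, 59 → best response Premium.
Velox against Plus: payoffs 93, 42, 41, 83 → best response Standard.
Velox against Premium: payoffs 19, 21, 61, 89 → best response Elite.
Velox against Elite: payoffs 60, 76, 19, 74 → best response Plus.
Turo against Standard: payoffs 64, 98, 96, 71 → best response Plus.
Turo against Plus: payoffs 49, 35, 63, 88 → best response Elite.
Turo against Premium: payoffs 69, 55, 62, 66 → best response Standard.
Turo against Elite: payoffs 18, 53, 79, 13 → best response Premium.
Mutual best responses: (Standard, Plus); (Plus, Elite); (Premium, Standard); (Elite, Premium).

(Standard, Plus), (Plus, Elite), (Premium, Standard), (Elite, Premium)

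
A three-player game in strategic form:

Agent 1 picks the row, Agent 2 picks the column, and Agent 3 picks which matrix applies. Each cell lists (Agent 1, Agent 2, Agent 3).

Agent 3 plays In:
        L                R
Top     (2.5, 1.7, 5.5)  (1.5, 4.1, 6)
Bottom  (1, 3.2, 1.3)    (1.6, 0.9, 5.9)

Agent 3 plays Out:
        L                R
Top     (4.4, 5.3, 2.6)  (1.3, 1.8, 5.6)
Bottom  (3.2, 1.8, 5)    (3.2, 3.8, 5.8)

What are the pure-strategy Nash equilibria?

No pure-strategy Nash equilibrium.

(Top, L, In): Agent 2 can switch to R (1.7 → 4.1). Not NE.
(Top, L, Out): Agent 3 can switch to In (2.6 → 5.5). Not NE.
(Top, R, In): Agent 1 can switch to Bottom (1.5 → 1.6). Not NE.
(Top, R, Out): Agent 1 can switch to Bottom (1.3 → 3.2). Not NE.
(Bottom, L, In): Agent 1 can switch to Top (1 → 2.5). Not NE.
(Bottom, L, Out): Agent 1 can switch to Top (3.2 → 4.4). Not NE.
(Bottom, R, In): Agent 2 can switch to L (0.9 → 3.2). Not NE.
(Bottom, R, Out): Agent 3 can switch to In (5.8 → 5.9). Not NE.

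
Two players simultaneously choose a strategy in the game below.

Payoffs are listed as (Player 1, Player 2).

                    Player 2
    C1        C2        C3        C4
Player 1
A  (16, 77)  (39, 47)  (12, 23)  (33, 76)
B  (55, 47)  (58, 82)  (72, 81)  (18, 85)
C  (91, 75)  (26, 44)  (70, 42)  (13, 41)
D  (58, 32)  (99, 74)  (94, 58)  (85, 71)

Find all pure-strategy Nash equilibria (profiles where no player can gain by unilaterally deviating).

(A, C1): Player 1 can switch to B (16 → 55). Not NE.
(A, C2): Player 1 can switch to B (39 → 58). Not NE.
(A, C3): Player 1 can switch to B (12 → 72). Not NE.
(A, C4): Player 1 can switch to D (33 → 85). Not NE.
(B, C1): Player 1 can switch to C (55 → 91). Not NE.
(B, C2): Player 1 can switch to D (58 → 99). Not NE.
(C, C1): Player 1 gets 91, best alternative 58; Player 2 gets 75, best alternative 44. No profitable deviation — NE.
(D, C2): Player 1 gets 99, best alternative 58; Player 2 gets 74, best alternative 71. No profitable deviation — NE.
(The remaining 8 profiles each have a profitable deviation by the same check.)

The pure Nash equilibria are (C, C1), (D, C2).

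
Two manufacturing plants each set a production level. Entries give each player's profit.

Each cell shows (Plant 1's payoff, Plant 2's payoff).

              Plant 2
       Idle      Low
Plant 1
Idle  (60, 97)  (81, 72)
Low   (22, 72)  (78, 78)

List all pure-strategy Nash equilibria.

(Idle, Idle): Plant 1 gets 60, best alternative 22; Plant 2 gets 97, best alternative 72. No profitable deviation — NE.
(Idle, Low): Plant 2 can switch to Idle (72 → 97). Not NE.
(Low, Idle): Plant 1 can switch to Idle (22 → 60). Not NE.
(Low, Low): Plant 1 can switch to Idle (78 → 81). Not NE.

Pure NE: (Idle, Idle)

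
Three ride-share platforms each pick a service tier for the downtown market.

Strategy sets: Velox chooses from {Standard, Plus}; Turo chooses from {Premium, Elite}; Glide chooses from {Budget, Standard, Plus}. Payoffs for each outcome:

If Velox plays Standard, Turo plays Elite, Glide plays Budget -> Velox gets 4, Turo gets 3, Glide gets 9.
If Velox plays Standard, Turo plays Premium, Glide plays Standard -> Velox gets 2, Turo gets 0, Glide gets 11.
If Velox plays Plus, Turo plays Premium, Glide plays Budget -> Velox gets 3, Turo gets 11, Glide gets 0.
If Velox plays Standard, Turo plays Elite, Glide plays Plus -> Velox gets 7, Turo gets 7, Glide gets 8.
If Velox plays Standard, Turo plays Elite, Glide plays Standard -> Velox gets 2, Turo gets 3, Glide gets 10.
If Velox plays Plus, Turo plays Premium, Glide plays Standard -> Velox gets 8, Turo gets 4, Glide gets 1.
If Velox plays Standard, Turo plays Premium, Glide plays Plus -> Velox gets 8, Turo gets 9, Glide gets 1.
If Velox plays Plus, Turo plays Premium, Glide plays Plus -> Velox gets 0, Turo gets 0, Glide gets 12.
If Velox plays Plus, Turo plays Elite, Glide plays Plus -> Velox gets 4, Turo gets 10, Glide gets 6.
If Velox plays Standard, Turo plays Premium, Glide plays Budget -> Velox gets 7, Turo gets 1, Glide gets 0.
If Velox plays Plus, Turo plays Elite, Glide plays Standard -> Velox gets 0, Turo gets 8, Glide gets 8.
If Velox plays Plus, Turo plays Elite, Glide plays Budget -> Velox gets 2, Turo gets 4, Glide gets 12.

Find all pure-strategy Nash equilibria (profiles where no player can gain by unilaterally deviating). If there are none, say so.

Velox against (Premium, Budget): payoffs 7, 3 → best response Standard.
Velox against (Premium, Standard): payoffs 2, 8 → best response Plus.
Velox against (Premium, Plus): payoffs 8, 0 → best response Standard.
Velox against (Elite, Budget): payoffs 4, 2 → best response Standard.
Velox against (Elite, Standard): payoffs 2, 0 → best response Standard.
Velox against (Elite, Plus): payoffs 7, 4 → best response Standard.
Turo against (Standard, Budget): payoffs 1, 3 → best response Elite.
Turo against (Standard, Standard): payoffs 0, 3 → best response Elite.
Turo against (Standard, Plus): payoffs 9, 7 → best response Premium.
Turo against (Plus, Budget): payoffs 11, 4 → best response Premium.
Turo against (Plus, Standard): payoffs 4, 8 → best response Elite.
Turo against (Plus, Plus): payoffs 0, 10 → best response Elite.
Glide against (Standard, Premium): payoffs 0, 11, 1 → best response Standard.
Glide against (Standard, Elite): payoffs 9, 10, 8 → best response Standard.
Glide against (Plus, Premium): payoffs 0, 1, 12 → best response Plus.
Glide against (Plus, Elite): payoffs 12, 8, 6 → best response Budget.
Mutual best responses: (Standard, Elite, Standard).

Pure NE: (Standard, Elite, Standard)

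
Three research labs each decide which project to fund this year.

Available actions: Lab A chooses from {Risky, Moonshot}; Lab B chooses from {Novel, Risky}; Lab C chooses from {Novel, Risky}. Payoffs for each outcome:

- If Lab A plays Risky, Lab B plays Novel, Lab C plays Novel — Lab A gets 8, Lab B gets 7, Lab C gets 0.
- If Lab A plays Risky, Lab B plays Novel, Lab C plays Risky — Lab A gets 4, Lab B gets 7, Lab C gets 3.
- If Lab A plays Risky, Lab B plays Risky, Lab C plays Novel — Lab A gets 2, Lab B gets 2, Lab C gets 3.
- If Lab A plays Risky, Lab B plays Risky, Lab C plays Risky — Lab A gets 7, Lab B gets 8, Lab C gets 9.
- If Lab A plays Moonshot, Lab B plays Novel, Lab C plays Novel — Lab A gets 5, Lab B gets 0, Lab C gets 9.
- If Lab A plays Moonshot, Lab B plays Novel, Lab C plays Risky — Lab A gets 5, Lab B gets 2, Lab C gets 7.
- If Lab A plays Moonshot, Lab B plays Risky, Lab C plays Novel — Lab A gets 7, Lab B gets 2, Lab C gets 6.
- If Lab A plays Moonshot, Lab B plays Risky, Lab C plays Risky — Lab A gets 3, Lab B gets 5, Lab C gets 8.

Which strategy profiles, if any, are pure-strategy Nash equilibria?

The unique pure-strategy Nash equilibrium is (Risky, Risky, Risky).

Lab A against (Novel, Novel): payoffs 8, 5 → best response Risky.
Lab A against (Novel, Risky): payoffs 4, 5 → best response Moonshot.
Lab A against (Risky, Novel): payoffs 2, 7 → best response Moonshot.
Lab A against (Risky, Risky): payoffs 7, 3 → best response Risky.
Lab B against (Risky, Novel): payoffs 7, 2 → best response Novel.
Lab B against (Risky, Risky): payoffs 7, 8 → best response Risky.
Lab B against (Moonshot, Novel): payoffs 0, 2 → best response Risky.
Lab B against (Moonshot, Risky): payoffs 2, 5 → best response Risky.
Lab C against (Risky, Novel): payoffs 0, 3 → best response Risky.
Lab C against (Risky, Risky): payoffs 3, 9 → best response Risky.
Lab C against (Moonshot, Novel): payoffs 9, 7 → best response Novel.
Lab C against (Moonshot, Risky): payoffs 6, 8 → best response Risky.
Mutual best responses: (Risky, Risky, Risky).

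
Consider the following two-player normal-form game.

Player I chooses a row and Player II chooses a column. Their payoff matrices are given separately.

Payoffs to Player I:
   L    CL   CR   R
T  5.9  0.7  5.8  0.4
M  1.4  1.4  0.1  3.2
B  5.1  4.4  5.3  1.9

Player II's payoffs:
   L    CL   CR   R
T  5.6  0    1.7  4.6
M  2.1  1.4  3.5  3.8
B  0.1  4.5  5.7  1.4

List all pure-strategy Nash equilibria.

Pure-strategy Nash equilibria: (T, L); (M, R)

Mark each player's best response to every combination of opponents' strategies; a profile where every player is best-responding is a pure Nash equilibrium.
Player I against L: payoffs 5.9, 1.4, 5.1 → best response T.
Player I against CL: payoffs 0.7, 1.4, 4.4 → best response B.
Player I against CR: payoffs 5.8, 0.1, 5.3 → best response T.
Player I against R: payoffs 0.4, 3.2, 1.9 → best response M.
Player II against T: payoffs 5.6, 0, 1.7, 4.6 → best response L.
Player II against M: payoffs 2.1, 1.4, 3.5, 3.8 → best response R.
Player II against B: payoffs 0.1, 4.5, 5.7, 1.4 → best response CR.
Mutual best responses: (T, L); (M, R).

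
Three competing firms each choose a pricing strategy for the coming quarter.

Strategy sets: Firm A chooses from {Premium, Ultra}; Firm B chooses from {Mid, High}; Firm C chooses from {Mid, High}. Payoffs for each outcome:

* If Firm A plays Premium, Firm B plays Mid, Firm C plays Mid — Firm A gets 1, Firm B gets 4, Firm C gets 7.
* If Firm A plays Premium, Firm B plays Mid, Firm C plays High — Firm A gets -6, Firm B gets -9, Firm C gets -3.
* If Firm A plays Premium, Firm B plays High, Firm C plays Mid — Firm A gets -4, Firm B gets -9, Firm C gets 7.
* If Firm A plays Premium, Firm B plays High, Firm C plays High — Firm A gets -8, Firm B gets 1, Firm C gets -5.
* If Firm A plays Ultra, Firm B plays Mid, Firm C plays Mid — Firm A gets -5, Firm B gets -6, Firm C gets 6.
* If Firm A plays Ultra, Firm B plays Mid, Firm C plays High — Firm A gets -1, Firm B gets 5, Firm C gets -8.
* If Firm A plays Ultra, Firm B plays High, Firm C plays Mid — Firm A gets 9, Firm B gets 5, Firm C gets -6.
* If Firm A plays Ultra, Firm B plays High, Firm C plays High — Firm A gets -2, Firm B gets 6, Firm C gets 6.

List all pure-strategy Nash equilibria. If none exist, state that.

(Premium, Mid, Mid): Firm A gets 1, best alternative -5; Firm B gets 4, best alternative -9; Firm C gets 7, best alternative -3. No profitable deviation — NE.
(Premium, Mid, High): Firm A can switch to Ultra (-6 → -1). Not NE.
(Premium, High, Mid): Firm A can switch to Ultra (-4 → 9). Not NE.
(Premium, High, High): Firm A can switch to Ultra (-8 → -2). Not NE.
(Ultra, Mid, Mid): Firm A can switch to Premium (-5 → 1). Not NE.
(Ultra, Mid, High): Firm B can switch to High (5 → 6). Not NE.
(Ultra, High, Mid): Firm C can switch to High (-6 → 6). Not NE.
(Ultra, High, High): Firm A gets -2, best alternative -8; Firm B gets 6, best alternative 5; Firm C gets 6, best alternative -6. No profitable deviation — NE.

Pure-strategy Nash equilibria: (Premium, Mid, Mid), (Ultra, High, High)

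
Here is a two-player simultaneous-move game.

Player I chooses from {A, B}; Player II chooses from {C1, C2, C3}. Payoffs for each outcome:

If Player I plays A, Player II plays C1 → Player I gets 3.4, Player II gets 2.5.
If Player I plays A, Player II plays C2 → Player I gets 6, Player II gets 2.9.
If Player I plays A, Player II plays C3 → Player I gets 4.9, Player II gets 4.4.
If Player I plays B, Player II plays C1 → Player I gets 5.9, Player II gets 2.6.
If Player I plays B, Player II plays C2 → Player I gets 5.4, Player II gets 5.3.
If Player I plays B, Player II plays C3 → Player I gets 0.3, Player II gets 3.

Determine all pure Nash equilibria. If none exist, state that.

Check each profile: it is a Nash equilibrium iff no player can strictly gain by switching unilaterally.
(A, C1): Player I can switch to B (3.4 → 5.9). Not NE.
(A, C2): Player II can switch to C3 (2.9 → 4.4). Not NE.
(A, C3): Player I gets 4.9, best alternative 0.3; Player II gets 4.4, best alternative 2.9. No profitable deviation — NE.
(B, C1): Player II can switch to C2 (2.6 → 5.3). Not NE.
(B, C2): Player I can switch to A (5.4 → 6). Not NE.
(B, C3): Player I can switch to A (0.3 → 4.9). Not NE.

The unique pure-strategy Nash equilibrium is (A, C3).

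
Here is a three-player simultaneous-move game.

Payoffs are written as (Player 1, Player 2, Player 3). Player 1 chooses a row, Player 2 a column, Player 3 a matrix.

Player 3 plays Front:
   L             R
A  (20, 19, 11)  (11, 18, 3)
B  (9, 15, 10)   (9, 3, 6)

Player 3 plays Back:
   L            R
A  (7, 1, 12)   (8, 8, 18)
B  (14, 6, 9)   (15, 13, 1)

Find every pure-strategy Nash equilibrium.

No pure-strategy Nash equilibrium.

For each strategy profile, look for a profitable unilateral deviation.
(A, L, Front): Player 3 can switch to Back (11 → 12). Not NE.
(A, L, Back): Player 1 can switch to B (7 → 14). Not NE.
(A, R, Front): Player 2 can switch to L (18 → 19). Not NE.
(A, R, Back): Player 1 can switch to B (8 → 15). Not NE.
(B, L, Front): Player 1 can switch to A (9 → 20). Not NE.
(B, L, Back): Player 2 can switch to R (6 → 13). Not NE.
(B, R, Front): Player 1 can switch to A (9 → 11). Not NE.
(B, R, Back): Player 3 can switch to Front (1 → 6). Not NE.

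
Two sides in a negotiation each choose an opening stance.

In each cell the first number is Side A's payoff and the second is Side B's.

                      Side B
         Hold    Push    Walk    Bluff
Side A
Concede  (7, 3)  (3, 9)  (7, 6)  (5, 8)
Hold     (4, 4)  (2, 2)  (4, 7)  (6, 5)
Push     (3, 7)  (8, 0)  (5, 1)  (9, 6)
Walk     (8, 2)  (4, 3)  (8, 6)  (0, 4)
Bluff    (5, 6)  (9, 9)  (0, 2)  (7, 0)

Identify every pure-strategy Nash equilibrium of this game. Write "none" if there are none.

The pure Nash equilibria are (Walk, Walk) and (Bluff, Push).

For each strategy profile, look for a profitable unilateral deviation.
(Concede, Hold): Side A can switch to Walk (7 → 8). Not NE.
(Concede, Push): Side A can switch to Push (3 → 8). Not NE.
(Concede, Walk): Side A can switch to Walk (7 → 8). Not NE.
(Concede, Bluff): Side A can switch to Hold (5 → 6). Not NE.
(Hold, Hold): Side A can switch to Concede (4 → 7). Not NE.
(Hold, Push): Side A can switch to Concede (2 → 3). Not NE.
(Hold, Walk): Side A can switch to Concede (4 → 7). Not NE.
(Hold, Bluff): Side A can switch to Push (6 → 9). Not NE.
(Walk, Walk): Side A gets 8, best alternative 7; Side B gets 6, best alternative 4. No profitable deviation — NE.
(Bluff, Push): Side A gets 9, best alternative 8; Side B gets 9, best alternative 6. No profitable deviation — NE.
(The remaining 10 profiles each have a profitable deviation by the same check.)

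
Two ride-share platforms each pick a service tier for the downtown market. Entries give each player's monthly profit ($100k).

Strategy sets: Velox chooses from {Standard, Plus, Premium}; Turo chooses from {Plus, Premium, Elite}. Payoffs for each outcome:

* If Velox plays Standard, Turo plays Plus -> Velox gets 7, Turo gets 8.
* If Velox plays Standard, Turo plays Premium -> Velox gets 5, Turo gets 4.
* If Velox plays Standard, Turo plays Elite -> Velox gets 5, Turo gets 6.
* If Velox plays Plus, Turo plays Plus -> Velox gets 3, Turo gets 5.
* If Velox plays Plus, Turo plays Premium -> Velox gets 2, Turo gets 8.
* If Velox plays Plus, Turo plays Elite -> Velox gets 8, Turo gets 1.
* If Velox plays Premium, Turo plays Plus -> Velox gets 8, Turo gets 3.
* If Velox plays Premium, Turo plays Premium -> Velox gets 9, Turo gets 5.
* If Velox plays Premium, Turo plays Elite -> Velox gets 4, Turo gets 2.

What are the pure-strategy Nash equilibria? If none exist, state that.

The unique pure-strategy Nash equilibrium is (Premium, Premium).

Check each profile: it is a Nash equilibrium iff no player can strictly gain by switching unilaterally.
(Standard, Plus): Velox can switch to Premium (7 → 8). Not NE.
(Standard, Premium): Velox can switch to Premium (5 → 9). Not NE.
(Standard, Elite): Velox can switch to Plus (5 → 8). Not NE.
(Plus, Plus): Velox can switch to Standard (3 → 7). Not NE.
(Plus, Premium): Velox can switch to Standard (2 → 5). Not NE.
(Plus, Elite): Turo can switch to Plus (1 → 5). Not NE.
(Premium, Plus): Turo can switch to Premium (3 → 5). Not NE.
(Premium, Premium): Velox gets 9, best alternative 5; Turo gets 5, best alternative 3. No profitable deviation — NE.
(Premium, Elite): Velox can switch to Standard (4 → 5). Not NE.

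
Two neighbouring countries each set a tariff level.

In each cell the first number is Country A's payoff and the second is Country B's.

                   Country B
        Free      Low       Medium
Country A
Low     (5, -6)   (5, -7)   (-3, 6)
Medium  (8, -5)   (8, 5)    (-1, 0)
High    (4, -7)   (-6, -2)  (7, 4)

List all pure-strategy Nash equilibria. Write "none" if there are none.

Check each profile: it is a Nash equilibrium iff no player can strictly gain by switching unilaterally.
(Low, Free): Country A can switch to Medium (5 → 8). Not NE.
(Low, Low): Country A can switch to Medium (5 → 8). Not NE.
(Low, Medium): Country A can switch to Medium (-3 → -1). Not NE.
(Medium, Free): Country B can switch to Low (-5 → 5). Not NE.
(Medium, Low): Country A gets 8, best alternative 5; Country B gets 5, best alternative 0. No profitable deviation — NE.
(Medium, Medium): Country A can switch to High (-1 → 7). Not NE.
(High, Free): Country A can switch to Low (4 → 5). Not NE.
(High, Low): Country A can switch to Low (-6 → 5). Not NE.
(High, Medium): Country A gets 7, best alternative -1; Country B gets 4, best alternative -2. No profitable deviation — NE.

The pure Nash equilibria are (Medium, Low) and (High, Medium).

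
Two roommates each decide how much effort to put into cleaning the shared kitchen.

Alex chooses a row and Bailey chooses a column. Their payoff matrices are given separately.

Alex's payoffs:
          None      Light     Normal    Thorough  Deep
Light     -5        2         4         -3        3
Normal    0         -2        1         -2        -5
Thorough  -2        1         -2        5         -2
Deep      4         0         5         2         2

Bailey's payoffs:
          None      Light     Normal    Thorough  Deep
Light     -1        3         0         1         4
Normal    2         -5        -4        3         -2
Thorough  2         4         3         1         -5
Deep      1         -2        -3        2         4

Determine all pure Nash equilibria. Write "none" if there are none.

Alex against None: payoffs -5, 0, -2, 4 → best response Deep.
Alex against Light: payoffs 2, -2, 1, 0 → best response Light.
Alex against Normal: payoffs 4, 1, -2, 5 → best response Deep.
Alex against Thorough: payoffs -3, -2, 5, 2 → best response Thorough.
Alex against Deep: payoffs 3, -5, -2, 2 → best response Light.
Bailey against Light: payoffs -1, 3, 0, 1, 4 → best response Deep.
Bailey against Normal: payoffs 2, -5, -4, 3, -2 → best response Thorough.
Bailey against Thorough: payoffs 2, 4, 3, 1, -5 → best response Light.
Bailey against Deep: payoffs 1, -2, -3, 2, 4 → best response Deep.
Mutual best responses: (Light, Deep).

(Light, Deep)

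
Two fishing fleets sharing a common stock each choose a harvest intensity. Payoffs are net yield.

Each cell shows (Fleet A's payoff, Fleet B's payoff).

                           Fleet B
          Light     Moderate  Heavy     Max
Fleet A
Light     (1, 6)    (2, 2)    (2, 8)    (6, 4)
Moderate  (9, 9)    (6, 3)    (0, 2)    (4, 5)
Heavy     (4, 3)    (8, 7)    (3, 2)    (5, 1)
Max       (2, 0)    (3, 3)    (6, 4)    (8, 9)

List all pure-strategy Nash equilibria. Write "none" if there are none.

The pure Nash equilibria are (Moderate, Light) and (Heavy, Moderate) and (Max, Max).

(Light, Light): Fleet A can switch to Moderate (1 → 9). Not NE.
(Light, Moderate): Fleet A can switch to Moderate (2 → 6). Not NE.
(Light, Heavy): Fleet A can switch to Heavy (2 → 3). Not NE.
(Light, Max): Fleet A can switch to Max (6 → 8). Not NE.
(Moderate, Light): Fleet A gets 9, best alternative 4; Fleet B gets 9, best alternative 5. No profitable deviation — NE.
(Moderate, Moderate): Fleet A can switch to Heavy (6 → 8). Not NE.
(Moderate, Heavy): Fleet A can switch to Light (0 → 2). Not NE.
(Moderate, Max): Fleet A can switch to Light (4 → 6). Not NE.
(Heavy, Light): Fleet A can switch to Moderate (4 → 9). Not NE.
(Heavy, Moderate): Fleet A gets 8, best alternative 6; Fleet B gets 7, best alternative 3. No profitable deviation — NE.
(Heavy, Heavy): Fleet A can switch to Max (3 → 6). Not NE.
(Heavy, Max): Fleet A can switch to Light (5 → 6). Not NE.
(Max, Max): Fleet A gets 8, best alternative 6; Fleet B gets 9, best alternative 4. No profitable deviation — NE.
(The remaining 3 profiles each have a profitable deviation by the same check.)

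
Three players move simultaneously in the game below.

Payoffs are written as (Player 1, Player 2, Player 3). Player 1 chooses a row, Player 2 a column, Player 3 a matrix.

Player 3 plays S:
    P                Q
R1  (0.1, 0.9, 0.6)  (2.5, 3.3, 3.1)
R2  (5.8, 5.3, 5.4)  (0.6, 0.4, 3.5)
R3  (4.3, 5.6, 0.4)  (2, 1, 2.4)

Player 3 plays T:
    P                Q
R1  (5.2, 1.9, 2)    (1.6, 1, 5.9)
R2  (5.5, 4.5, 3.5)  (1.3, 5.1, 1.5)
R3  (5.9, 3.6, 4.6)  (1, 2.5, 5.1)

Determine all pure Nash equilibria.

Pure-strategy Nash equilibria: (R2, P, S) and (R3, P, T)

(R1, P, S): Player 1 can switch to R2 (0.1 → 5.8). Not NE.
(R1, P, T): Player 1 can switch to R2 (5.2 → 5.5). Not NE.
(R1, Q, S): Player 3 can switch to T (3.1 → 5.9). Not NE.
(R1, Q, T): Player 2 can switch to P (1 → 1.9). Not NE.
(R2, P, S): Player 1 gets 5.8, best alternative 4.3; Player 2 gets 5.3, best alternative 0.4; Player 3 gets 5.4, best alternative 3.5. No profitable deviation — NE.
(R2, P, T): Player 1 can switch to R3 (5.5 → 5.9). Not NE.
(R2, Q, S): Player 1 can switch to R1 (0.6 → 2.5). Not NE.
(R2, Q, T): Player 1 can switch to R1 (1.3 → 1.6). Not NE.
(R3, P, S): Player 1 can switch to R2 (4.3 → 5.8). Not NE.
(R3, P, T): Player 1 gets 5.9, best alternative 5.5; Player 2 gets 3.6, best alternative 2.5; Player 3 gets 4.6, best alternative 0.4. No profitable deviation — NE.
(R3, Q, S): Player 1 can switch to R1 (2 → 2.5). Not NE.
(R3, Q, T): Player 1 can switch to R1 (1 → 1.6). Not NE.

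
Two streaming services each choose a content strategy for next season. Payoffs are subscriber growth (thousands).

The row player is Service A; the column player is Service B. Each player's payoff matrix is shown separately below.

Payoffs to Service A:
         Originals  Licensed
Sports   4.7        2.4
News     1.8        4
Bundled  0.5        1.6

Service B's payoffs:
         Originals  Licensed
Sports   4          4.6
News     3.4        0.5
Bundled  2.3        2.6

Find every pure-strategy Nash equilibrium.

none

Service A against Originals: payoffs 4.7, 1.8, 0.5 → best response Sports.
Service A against Licensed: payoffs 2.4, 4, 1.6 → best response News.
Service B against Sports: payoffs 4, 4.6 → best response Licensed.
Service B against News: payoffs 3.4, 0.5 → best response Originals.
Service B against Bundled: payoffs 2.3, 2.6 → best response Licensed.
No profile is a mutual best response for all players.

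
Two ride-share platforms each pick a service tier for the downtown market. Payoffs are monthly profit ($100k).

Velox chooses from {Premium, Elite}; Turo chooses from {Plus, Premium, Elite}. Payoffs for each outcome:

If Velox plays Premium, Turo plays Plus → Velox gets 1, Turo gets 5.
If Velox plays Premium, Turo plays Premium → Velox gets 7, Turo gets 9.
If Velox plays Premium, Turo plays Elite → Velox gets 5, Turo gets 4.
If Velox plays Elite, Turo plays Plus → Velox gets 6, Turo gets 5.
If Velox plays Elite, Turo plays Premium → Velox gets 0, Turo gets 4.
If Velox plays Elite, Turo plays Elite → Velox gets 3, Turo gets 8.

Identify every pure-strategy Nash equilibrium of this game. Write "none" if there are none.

(Premium, Plus): Velox can switch to Elite (1 → 6). Not NE.
(Premium, Premium): Velox gets 7, best alternative 0; Turo gets 9, best alternative 5. No profitable deviation — NE.
(Premium, Elite): Turo can switch to Plus (4 → 5). Not NE.
(Elite, Plus): Turo can switch to Elite (5 → 8). Not NE.
(Elite, Premium): Velox can switch to Premium (0 → 7). Not NE.
(Elite, Elite): Velox can switch to Premium (3 → 5). Not NE.

Pure NE: (Premium, Premium)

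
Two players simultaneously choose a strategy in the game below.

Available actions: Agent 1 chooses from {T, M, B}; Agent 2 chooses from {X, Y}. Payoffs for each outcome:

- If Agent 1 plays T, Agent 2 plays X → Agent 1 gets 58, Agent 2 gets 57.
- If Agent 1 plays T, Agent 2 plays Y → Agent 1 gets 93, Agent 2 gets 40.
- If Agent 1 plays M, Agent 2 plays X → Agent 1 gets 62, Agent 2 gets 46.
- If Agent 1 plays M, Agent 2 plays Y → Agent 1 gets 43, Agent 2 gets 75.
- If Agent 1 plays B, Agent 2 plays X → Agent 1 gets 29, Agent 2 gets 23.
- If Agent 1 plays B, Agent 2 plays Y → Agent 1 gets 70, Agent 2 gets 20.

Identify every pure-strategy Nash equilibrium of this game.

Agent 1 against X: payoffs 58, 62, 29 → best response M.
Agent 1 against Y: payoffs 93, 43, 70 → best response T.
Agent 2 against T: payoffs 57, 40 → best response X.
Agent 2 against M: payoffs 46, 75 → best response Y.
Agent 2 against B: payoffs 23, 20 → best response X.
No profile is a mutual best response for all players.

none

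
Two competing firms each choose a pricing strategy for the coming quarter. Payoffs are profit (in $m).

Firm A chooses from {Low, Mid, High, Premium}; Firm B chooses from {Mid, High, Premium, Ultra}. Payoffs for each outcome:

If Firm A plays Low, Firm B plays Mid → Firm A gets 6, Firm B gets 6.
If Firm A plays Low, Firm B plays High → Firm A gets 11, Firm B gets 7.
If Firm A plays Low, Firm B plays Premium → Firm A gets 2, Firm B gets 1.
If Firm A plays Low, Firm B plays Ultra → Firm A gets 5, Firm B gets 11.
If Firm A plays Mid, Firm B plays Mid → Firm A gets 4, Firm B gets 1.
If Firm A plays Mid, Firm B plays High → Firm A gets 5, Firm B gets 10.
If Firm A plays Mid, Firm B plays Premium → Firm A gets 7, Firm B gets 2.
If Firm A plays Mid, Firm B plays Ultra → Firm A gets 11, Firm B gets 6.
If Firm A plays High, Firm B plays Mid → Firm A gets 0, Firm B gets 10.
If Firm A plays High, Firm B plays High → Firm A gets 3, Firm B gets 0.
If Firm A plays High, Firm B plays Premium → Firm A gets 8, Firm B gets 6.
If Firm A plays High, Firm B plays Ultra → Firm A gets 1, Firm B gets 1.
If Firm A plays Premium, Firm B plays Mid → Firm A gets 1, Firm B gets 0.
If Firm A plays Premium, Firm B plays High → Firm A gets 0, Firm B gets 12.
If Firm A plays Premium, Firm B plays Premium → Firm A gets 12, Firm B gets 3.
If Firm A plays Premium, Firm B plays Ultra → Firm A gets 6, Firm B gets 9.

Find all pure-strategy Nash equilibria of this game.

(Low, Mid): Firm B can switch to High (6 → 7). Not NE.
(Low, High): Firm B can switch to Ultra (7 → 11). Not NE.
(Low, Premium): Firm A can switch to Mid (2 → 7). Not NE.
(Low, Ultra): Firm A can switch to Mid (5 → 11). Not NE.
(Mid, Mid): Firm A can switch to Low (4 → 6). Not NE.
(Mid, High): Firm A can switch to Low (5 → 11). Not NE.
(The remaining 10 profiles each have a profitable deviation by the same check.)

none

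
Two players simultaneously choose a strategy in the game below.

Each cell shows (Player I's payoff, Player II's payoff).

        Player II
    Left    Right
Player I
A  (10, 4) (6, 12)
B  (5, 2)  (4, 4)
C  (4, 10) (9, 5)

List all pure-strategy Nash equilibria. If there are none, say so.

Player I against Left: payoffs 10, 5, 4 → best response A.
Player I against Right: payoffs 6, 4, 9 → best response C.
Player II against A: payoffs 4, 12 → best response Right.
Player II against B: payoffs 2, 4 → best response Right.
Player II against C: payoffs 10, 5 → best response Left.
No profile is a mutual best response for all players.

No pure-strategy Nash equilibrium.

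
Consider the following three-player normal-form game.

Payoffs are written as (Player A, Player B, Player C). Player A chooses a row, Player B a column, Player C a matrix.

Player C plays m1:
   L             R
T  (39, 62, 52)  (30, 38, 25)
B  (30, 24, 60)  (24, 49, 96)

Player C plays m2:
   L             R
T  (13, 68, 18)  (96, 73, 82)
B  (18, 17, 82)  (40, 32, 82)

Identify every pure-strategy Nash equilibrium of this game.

The pure Nash equilibria are (T, L, m1), (T, R, m2).

Mark each player's best response to every combination of opponents' strategies; a profile where every player is best-responding is a pure Nash equilibrium.
Player A against (L, m1): payoffs 39, 30 → best response T.
Player A against (L, m2): payoffs 13, 18 → best response B.
Player A against (R, m1): payoffs 30, 24 → best response T.
Player A against (R, m2): payoffs 96, 40 → best response T.
Player B against (T, m1): payoffs 62, 38 → best response L.
Player B against (T, m2): payoffs 68, 73 → best response R.
Player B against (B, m1): payoffs 24, 49 → best response R.
Player B against (B, m2): payoffs 17, 32 → best response R.
Player C against (T, L): payoffs 52, 18 → best response m1.
Player C against (T, R): payoffs 25, 82 → best response m2.
Player C against (B, L): payoffs 60, 82 → best response m2.
Player C against (B, R): payoffs 96, 82 → best response m1.
Mutual best responses: (T, L, m1); (T, R, m2).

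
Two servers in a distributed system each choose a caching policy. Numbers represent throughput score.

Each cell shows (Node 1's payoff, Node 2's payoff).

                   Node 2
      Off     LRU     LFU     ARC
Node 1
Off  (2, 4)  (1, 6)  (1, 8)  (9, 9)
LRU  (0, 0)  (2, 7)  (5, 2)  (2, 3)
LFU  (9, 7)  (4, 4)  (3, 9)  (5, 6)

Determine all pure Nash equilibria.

Pure NE: (Off, ARC)

For each strategy profile, look for a profitable unilateral deviation.
(Off, Off): Node 1 can switch to LFU (2 → 9). Not NE.
(Off, LRU): Node 1 can switch to LRU (1 → 2). Not NE.
(Off, LFU): Node 1 can switch to LRU (1 → 5). Not NE.
(Off, ARC): Node 1 gets 9, best alternative 5; Node 2 gets 9, best alternative 8. No profitable deviation — NE.
(LRU, Off): Node 1 can switch to Off (0 → 2). Not NE.
(LRU, LRU): Node 1 can switch to LFU (2 → 4). Not NE.
(LRU, LFU): Node 2 can switch to LRU (2 → 7). Not NE.
(LRU, ARC): Node 1 can switch to Off (2 → 9). Not NE.
(LFU, Off): Node 2 can switch to LFU (7 → 9). Not NE.
(The remaining 3 profiles each have a profitable deviation by the same check.)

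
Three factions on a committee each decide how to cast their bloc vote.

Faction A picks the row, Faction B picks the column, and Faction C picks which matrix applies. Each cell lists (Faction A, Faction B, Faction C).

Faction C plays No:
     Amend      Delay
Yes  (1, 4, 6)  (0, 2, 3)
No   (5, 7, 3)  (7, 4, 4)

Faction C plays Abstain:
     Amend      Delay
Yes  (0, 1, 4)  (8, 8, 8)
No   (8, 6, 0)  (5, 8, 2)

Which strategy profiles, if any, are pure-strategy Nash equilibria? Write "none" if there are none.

The pure Nash equilibria are (Yes, Delay, Abstain) and (No, Amend, No).

Faction A against (Amend, No): payoffs 1, 5 → best response No.
Faction A against (Amend, Abstain): payoffs 0, 8 → best response No.
Faction A against (Delay, No): payoffs 0, 7 → best response No.
Faction A against (Delay, Abstain): payoffs 8, 5 → best response Yes.
Faction B against (Yes, No): payoffs 4, 2 → best response Amend.
Faction B against (Yes, Abstain): payoffs 1, 8 → best response Delay.
Faction B against (No, No): payoffs 7, 4 → best response Amend.
Faction B against (No, Abstain): payoffs 6, 8 → best response Delay.
Faction C against (Yes, Amend): payoffs 6, 4 → best response No.
Faction C against (Yes, Delay): payoffs 3, 8 → best response Abstain.
Faction C against (No, Amend): payoffs 3, 0 → best response No.
Faction C against (No, Delay): payoffs 4, 2 → best response No.
Mutual best responses: (Yes, Delay, Abstain); (No, Amend, No).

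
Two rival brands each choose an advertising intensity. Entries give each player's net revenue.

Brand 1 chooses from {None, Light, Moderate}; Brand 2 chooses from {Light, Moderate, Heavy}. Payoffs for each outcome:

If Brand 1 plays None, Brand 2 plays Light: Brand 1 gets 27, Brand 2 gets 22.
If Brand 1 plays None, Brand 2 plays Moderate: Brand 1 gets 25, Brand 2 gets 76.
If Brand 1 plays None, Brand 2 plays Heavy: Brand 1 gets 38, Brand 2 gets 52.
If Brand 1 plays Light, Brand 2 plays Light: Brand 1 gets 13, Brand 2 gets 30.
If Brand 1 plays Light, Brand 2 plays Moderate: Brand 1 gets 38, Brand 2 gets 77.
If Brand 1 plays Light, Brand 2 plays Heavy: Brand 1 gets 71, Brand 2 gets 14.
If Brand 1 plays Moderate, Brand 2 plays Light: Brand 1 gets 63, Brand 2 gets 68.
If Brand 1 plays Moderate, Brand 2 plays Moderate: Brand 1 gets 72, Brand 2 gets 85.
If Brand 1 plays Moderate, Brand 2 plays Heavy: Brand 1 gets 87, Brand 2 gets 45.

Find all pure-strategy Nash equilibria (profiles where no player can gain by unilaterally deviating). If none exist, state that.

Pure NE: (Moderate, Moderate)

Mark each player's best response to every combination of opponents' strategies; a profile where every player is best-responding is a pure Nash equilibrium.
Brand 1 against Light: payoffs 27, 13, 63 → best response Moderate.
Brand 1 against Moderate: payoffs 25, 38, 72 → best response Moderate.
Brand 1 against Heavy: payoffs 38, 71, 87 → best response Moderate.
Brand 2 against None: payoffs 22, 76, 52 → best response Moderate.
Brand 2 against Light: payoffs 30, 77, 14 → best response Moderate.
Brand 2 against Moderate: payoffs 68, 85, 45 → best response Moderate.
Mutual best responses: (Moderate, Moderate).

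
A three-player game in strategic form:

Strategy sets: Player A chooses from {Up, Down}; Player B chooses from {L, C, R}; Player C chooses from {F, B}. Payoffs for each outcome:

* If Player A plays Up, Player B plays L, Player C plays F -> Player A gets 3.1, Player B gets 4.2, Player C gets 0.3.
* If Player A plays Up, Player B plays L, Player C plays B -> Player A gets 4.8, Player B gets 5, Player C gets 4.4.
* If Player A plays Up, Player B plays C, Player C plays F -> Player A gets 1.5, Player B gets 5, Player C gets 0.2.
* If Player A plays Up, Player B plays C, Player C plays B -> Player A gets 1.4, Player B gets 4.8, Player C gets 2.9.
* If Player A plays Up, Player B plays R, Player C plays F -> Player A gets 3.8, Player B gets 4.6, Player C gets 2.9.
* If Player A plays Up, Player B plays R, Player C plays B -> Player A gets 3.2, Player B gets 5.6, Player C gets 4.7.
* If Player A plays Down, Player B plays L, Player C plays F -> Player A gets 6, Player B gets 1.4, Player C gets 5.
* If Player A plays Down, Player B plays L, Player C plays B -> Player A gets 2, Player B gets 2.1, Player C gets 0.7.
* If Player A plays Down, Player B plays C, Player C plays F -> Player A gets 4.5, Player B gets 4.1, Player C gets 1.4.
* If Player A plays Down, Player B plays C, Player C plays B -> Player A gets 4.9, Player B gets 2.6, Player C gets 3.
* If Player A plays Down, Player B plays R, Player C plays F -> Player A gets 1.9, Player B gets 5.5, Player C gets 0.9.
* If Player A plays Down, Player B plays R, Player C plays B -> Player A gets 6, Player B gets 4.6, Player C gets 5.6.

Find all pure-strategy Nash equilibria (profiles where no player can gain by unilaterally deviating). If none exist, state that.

(Up, L, F): Player A can switch to Down (3.1 → 6). Not NE.
(Up, L, B): Player B can switch to R (5 → 5.6). Not NE.
(Up, C, F): Player A can switch to Down (1.5 → 4.5). Not NE.
(Up, C, B): Player A can switch to Down (1.4 → 4.9). Not NE.
(Up, R, F): Player B can switch to C (4.6 → 5). Not NE.
(Up, R, B): Player A can switch to Down (3.2 → 6). Not NE.
(Down, L, F): Player B can switch to C (1.4 → 4.1). Not NE.
(Down, L, B): Player A can switch to Up (2 → 4.8). Not NE.
(Down, R, B): Player A gets 6, best alternative 3.2; Player B gets 4.6, best alternative 2.6; Player C gets 5.6, best alternative 0.9. No profitable deviation — NE.
(The remaining 3 profiles each have a profitable deviation by the same check.)

(Down, R, B)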